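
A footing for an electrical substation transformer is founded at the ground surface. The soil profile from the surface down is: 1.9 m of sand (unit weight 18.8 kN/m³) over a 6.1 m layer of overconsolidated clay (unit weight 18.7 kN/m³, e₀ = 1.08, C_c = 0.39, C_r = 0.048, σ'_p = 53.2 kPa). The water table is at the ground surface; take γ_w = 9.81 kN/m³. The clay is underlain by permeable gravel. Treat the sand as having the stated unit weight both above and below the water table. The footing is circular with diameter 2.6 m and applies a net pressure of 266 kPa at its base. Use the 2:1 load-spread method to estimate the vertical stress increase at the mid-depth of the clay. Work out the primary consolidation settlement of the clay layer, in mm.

Mid-depth of clay below the ground surface: z = 1.9 + 6.1/2 = 4.95 m.
Total vertical stress at mid-clay: σ_v = 18.8×1.9 + 18.7×3.05 = 92.755 kPa.
Pore pressure: u = 9.81×(4.95 − 0) = 48.56 kPa.
Initial effective stress: σ'_0 = σ_v − u = 92.755 − 48.56 = 44.195 kPa.
Stress increase at mid-clay by the 2:1 spreading method:
Δσ ≈ qD²/(D+z)² = 266×2.6²/(2.6+4.95)² = 31.545 kPa
Final effective stress: σ'_f = 44.195 + 31.545 = 75.74 kPa.
σ'_f = 75.74 > σ'_p = 53.2 kPa, so the stress path crosses the preconsolidation pressure — recompression up to σ'_p, then virgin compression beyond:
S_c = H/(1+e₀)·[C_r·log₁₀(σ'_p/σ'_0) + C_c·log₁₀(σ'_f/σ'_p)]
    = 6.1/2.08 × [0.048×log₁₀(53.2/44.195) + 0.39×log₁₀(75.74/53.2)]
    = 2.9327 × [0.0038658 + 0.059831] = 0.1868 m

S_c ≈ 187 mm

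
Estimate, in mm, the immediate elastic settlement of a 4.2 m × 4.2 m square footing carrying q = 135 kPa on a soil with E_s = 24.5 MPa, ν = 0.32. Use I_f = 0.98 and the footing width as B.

Immediate (elastic) settlement: S_e = q·B·(1−ν²)/E_s · I_f.
E_s = 24.5 MPa = 24500 kPa.
S_e = 135 × 4.2 × (1 − 0.32²) / 24500 × 0.98
    = 135 × 4.2 × 0.8976 / 24500 × 0.98
    = 0.02036 m = 20.36 mm

S_e ≈ 20.4 mm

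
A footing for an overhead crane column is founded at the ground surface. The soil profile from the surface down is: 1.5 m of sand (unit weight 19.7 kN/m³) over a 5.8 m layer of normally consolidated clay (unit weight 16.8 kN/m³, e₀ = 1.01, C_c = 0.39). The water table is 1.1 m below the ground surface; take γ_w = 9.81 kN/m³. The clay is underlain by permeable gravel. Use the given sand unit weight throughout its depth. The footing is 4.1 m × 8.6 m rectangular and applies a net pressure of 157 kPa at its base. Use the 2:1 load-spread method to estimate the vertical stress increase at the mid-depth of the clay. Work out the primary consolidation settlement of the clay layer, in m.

S_c ≈ 0.361 m

Mid-depth of clay below the ground surface: z = 1.5 + 5.8/2 = 4.4 m.
Total vertical stress at mid-clay: σ_v = 19.7×1.5 + 16.8×2.9 = 78.27 kPa.
Pore pressure: u = 9.81×(4.4 − 1.1) = 32.373 kPa.
Initial effective stress: σ'_0 = σ_v − u = 78.27 − 32.373 = 45.897 kPa.
Stress increase at mid-clay by the 2:1 spreading method:
Δσ = qBL/((B+z)(L+z)) = 157×4.1×8.6/((4.1+4.4)(8.6+4.4)) = 50.098 kPa
Final effective stress: σ'_f = σ'_0 + Δσ = 45.897 + 50.098 = 95.995 kPa.
Normally consolidated clay, so the full stress increment lies on the virgin compression line:
S_c = C_c·H/(1+e₀)·log₁₀(σ'_f/σ'_0) = 0.39×5.8/(1+1.01)×log₁₀(95.995/45.897)
    = 1.1254 × 0.32046 = 0.3606 m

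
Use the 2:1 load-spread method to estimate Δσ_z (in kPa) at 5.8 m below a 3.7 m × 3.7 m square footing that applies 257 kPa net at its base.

By the 2:1 method the load spreads at 1 horizontal : 2 vertical, so at depth z the loaded area has grown by z in each plan dimension:
Δσ = qBL/((B+z)(L+z)) = 257×3.7×3.7/((3.7+5.8)(3.7+5.8)) = 38.984 kPa

Δσ_z ≈ 39 kPa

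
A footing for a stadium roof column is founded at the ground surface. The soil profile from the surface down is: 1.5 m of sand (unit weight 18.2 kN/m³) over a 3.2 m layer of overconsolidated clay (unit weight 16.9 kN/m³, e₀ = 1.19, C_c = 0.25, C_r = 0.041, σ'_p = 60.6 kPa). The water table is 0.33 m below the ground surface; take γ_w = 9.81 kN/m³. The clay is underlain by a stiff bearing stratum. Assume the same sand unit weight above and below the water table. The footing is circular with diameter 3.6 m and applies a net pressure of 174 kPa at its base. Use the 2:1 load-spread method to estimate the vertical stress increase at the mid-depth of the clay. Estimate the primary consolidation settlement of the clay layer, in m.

Mid-depth of clay below the ground surface: z = 1.5 + 3.2/2 = 3.1 m.
Total vertical stress at mid-clay: σ_v = 18.2×1.5 + 16.9×1.6 = 54.34 kPa.
Pore pressure: u = 9.81×(3.1 − 0.33) = 27.174 kPa.
Initial effective stress: σ'_0 = σ_v − u = 54.34 − 27.174 = 27.166 kPa.
Stress increase at mid-clay by the 2:1 spreading method:
Δσ ≈ qD²/(D+z)² = 174×3.6²/(3.6+3.1)² = 50.235 kPa
Final effective stress: σ'_f = 27.166 + 50.235 = 77.401 kPa.
σ'_f = 77.401 > σ'_p = 60.6 kPa, so the stress path crosses the preconsolidation pressure — recompression up to σ'_p, then virgin compression beyond:
S_c = H/(1+e₀)·[C_r·log₁₀(σ'_p/σ'_0) + C_c·log₁₀(σ'_f/σ'_p)]
    = 3.2/2.19 × [0.041×log₁₀(60.6/27.166) + 0.25×log₁₀(77.401/60.6)]
    = 1.4612 × [0.014286 + 0.026568] = 0.0597 m

S_c ≈ 0.0597 m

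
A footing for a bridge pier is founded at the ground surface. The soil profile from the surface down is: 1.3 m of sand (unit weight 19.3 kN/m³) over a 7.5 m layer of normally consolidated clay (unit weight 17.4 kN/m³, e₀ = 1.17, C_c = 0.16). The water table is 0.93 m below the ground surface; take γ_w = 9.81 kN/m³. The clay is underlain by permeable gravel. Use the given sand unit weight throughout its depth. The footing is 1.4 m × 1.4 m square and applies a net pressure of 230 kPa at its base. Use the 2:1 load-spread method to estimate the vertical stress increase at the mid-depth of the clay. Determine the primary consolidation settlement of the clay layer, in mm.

Mid-depth of clay below the ground surface: z = 1.3 + 7.5/2 = 5.05 m.
Total vertical stress at mid-clay: σ_v = 19.3×1.3 + 17.4×3.75 = 90.34 kPa.
Pore pressure: u = 9.81×(5.05 − 0.93) = 40.417 kPa.
Initial effective stress: σ'_0 = σ_v − u = 90.34 − 40.417 = 49.923 kPa.
Stress increase at mid-clay by the 2:1 spreading method:
Δσ = qBL/((B+z)(L+z)) = 230×1.4×1.4/((1.4+5.05)(1.4+5.05)) = 10.836 kPa
Final effective stress: σ'_f = σ'_0 + Δσ = 49.923 + 10.836 = 60.759 kPa.
Normally consolidated clay, so the full stress increment lies on the virgin compression line:
S_c = C_c·H/(1+e₀)·log₁₀(σ'_f/σ'_0) = 0.16×7.5/(1+1.17)×log₁₀(60.759/49.923)
    = 0.553 × 0.08531 = 0.04718 m

S_c ≈ 47.2 mm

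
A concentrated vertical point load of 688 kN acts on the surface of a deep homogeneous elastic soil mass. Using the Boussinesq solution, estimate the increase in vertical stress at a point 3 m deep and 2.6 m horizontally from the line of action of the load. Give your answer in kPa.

Boussinesq vertical stress below a point load on an elastic half-space:
Δσ_z = 3P/(2πz²) · [1 + (r/z)²]^(−5/2)
r/z = 2.6/3 = 0.86667; [1+(r/z)²]^(−5/2) = 0.24644.
Δσ_z = 3×688/(2π×3²) × 0.24644 = 36.5 × 0.24644 = 8.995 kPa

Δσ_z ≈ 9 kPa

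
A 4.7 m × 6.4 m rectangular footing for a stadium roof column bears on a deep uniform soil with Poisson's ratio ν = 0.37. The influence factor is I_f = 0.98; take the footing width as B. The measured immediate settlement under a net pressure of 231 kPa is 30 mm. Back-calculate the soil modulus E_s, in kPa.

E_s ≈ 30600 kPa

S_e = q·B·(1−ν²)/E_s · I_f  ⇒  E_s = q·B·(1−ν²)·I_f / S_e.
E_s = 231 × 4.7 × 0.8631 × 0.98 / 0.03 = 30610 kPa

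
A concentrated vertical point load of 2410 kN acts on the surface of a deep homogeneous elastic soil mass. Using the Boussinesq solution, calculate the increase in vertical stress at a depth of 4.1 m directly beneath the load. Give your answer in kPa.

Δσ_z ≈ 68.5 kPa

Boussinesq vertical stress below a point load on an elastic half-space:
Δσ_z = 3P/(2πz²) · [1 + (r/z)²]^(−5/2)
r/z = 0/4.1 = 0; [1+(r/z)²]^(−5/2) = 1.
Δσ_z = 3×2410/(2π×4.1²) × 1 = 68.453 × 1 = 68.45 kPa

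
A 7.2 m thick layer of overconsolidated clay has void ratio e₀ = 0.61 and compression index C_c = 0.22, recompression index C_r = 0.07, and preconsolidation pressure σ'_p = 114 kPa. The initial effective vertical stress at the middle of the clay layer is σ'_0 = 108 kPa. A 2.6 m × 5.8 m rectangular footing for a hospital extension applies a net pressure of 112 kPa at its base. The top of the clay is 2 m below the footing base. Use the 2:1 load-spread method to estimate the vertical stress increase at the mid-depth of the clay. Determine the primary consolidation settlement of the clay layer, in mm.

Mid-depth of clay below the footing base: z = 2 + 7.2/2 = 5.6 m.
Stress increase at mid-clay by the 2:1 spreading method:
Δσ = qBL/((B+z)(L+z)) = 112×2.6×5.8/((2.6+5.6)(5.8+5.6)) = 18.068 kPa
Final effective stress: σ'_f = 108 + 18.068 = 126.07 kPa.
σ'_f = 126.07 > σ'_p = 114 kPa, so the stress path crosses the preconsolidation pressure — recompression up to σ'_p, then virgin compression beyond:
S_c = H/(1+e₀)·[C_r·log₁₀(σ'_p/σ'_0) + C_c·log₁₀(σ'_f/σ'_p)]
    = 7.2/1.61 × [0.07×log₁₀(114/108) + 0.22×log₁₀(126.07/114)]
    = 4.472 × [0.0016437 + 0.0096155] = 0.05035 m

S_c ≈ 50.4 mm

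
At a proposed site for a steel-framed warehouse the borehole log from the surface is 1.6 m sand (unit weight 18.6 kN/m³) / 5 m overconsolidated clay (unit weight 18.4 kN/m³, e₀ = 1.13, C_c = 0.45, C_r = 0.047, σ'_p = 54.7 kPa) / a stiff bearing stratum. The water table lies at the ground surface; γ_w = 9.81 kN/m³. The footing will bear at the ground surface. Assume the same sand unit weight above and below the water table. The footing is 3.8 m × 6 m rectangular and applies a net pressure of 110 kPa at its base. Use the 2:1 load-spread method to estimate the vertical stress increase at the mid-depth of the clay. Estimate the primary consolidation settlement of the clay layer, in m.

S_c ≈ 0.114 m

Mid-depth of clay below the ground surface: z = 1.6 + 5/2 = 4.1 m.
Total vertical stress at mid-clay: σ_v = 18.6×1.6 + 18.4×2.5 = 75.76 kPa.
Pore pressure: u = 9.81×(4.1 − 0) = 40.221 kPa.
Initial effective stress: σ'_0 = σ_v − u = 75.76 − 40.221 = 35.539 kPa.
Stress increase at mid-clay by the 2:1 spreading method:
Δσ = qBL/((B+z)(L+z)) = 110×3.8×6/((3.8+4.1)(6+4.1)) = 31.433 kPa
Final effective stress: σ'_f = 35.539 + 31.433 = 66.972 kPa.
σ'_f = 66.972 > σ'_p = 54.7 kPa, so the stress path crosses the preconsolidation pressure — recompression up to σ'_p, then virgin compression beyond:
S_c = H/(1+e₀)·[C_r·log₁₀(σ'_p/σ'_0) + C_c·log₁₀(σ'_f/σ'_p)]
    = 5/2.13 × [0.047×log₁₀(54.7/35.539) + 0.45×log₁₀(66.972/54.7)]
    = 2.3474 × [0.0088023 + 0.039558] = 0.1135 m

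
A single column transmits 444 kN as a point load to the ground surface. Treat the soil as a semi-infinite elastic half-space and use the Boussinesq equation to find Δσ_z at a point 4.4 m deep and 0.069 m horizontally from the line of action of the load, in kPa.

Boussinesq vertical stress below a point load on an elastic half-space:
Δσ_z = 3P/(2πz²) · [1 + (r/z)²]^(−5/2)
r/z = 0.069/4.4 = 0.015682; [1+(r/z)²]^(−5/2) = 0.99939.
Δσ_z = 3×444/(2π×4.4²) × 0.99939 = 10.95 × 0.99939 = 10.94 kPa

Δσ_z ≈ 10.9 kPa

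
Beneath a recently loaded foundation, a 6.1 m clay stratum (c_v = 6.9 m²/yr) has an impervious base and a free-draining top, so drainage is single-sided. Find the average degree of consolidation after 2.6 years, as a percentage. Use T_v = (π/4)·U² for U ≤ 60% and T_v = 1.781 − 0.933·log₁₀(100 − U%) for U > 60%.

U ≈ 75.3 %

Drainage path length: H_d = H = 6.1 m (single drainage).
T_v = c_v·t/H_d² = 6.9×2.6/6.1² = 0.48213.
T_v = 0.48213 corresponds to the U > 60% branch:
U = 1 − 10^((1.781 − T_v)/0.933)/100 = 0.7533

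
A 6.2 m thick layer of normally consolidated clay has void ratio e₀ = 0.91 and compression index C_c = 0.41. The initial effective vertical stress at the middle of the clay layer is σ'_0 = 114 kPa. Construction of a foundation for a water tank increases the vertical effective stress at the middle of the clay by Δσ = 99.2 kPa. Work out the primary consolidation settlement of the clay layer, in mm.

S_c ≈ 362 mm

Final effective stress: σ'_f = σ'_0 + Δσ = 114 + 99.2 = 213.2 kPa.
Normally consolidated clay, so the full stress increment lies on the virgin compression line:
S_c = C_c·H/(1+e₀)·log₁₀(σ'_f/σ'_0) = 0.41×6.2/(1+0.91)×log₁₀(213.2/114)
    = 1.3309 × 0.27188 = 0.3618 m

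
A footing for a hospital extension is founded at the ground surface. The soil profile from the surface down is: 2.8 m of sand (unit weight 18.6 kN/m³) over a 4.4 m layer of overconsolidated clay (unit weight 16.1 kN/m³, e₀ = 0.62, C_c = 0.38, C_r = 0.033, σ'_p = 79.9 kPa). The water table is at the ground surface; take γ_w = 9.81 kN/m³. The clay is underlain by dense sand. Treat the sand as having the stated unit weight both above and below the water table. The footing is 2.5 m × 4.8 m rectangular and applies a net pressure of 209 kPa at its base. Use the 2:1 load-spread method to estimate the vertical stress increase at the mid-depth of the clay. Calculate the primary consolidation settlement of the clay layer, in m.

S_c ≈ 0.0247 m

Mid-depth of clay below the ground surface: z = 2.8 + 4.4/2 = 5 m.
Total vertical stress at mid-clay: σ_v = 18.6×2.8 + 16.1×2.2 = 87.5 kPa.
Pore pressure: u = 9.81×(5 − 0) = 49.05 kPa.
Initial effective stress: σ'_0 = σ_v − u = 87.5 − 49.05 = 38.45 kPa.
Stress increase at mid-clay by the 2:1 spreading method:
Δσ = qBL/((B+z)(L+z)) = 209×2.5×4.8/((2.5+5)(4.8+5)) = 34.122 kPa
Final effective stress: σ'_f = 38.45 + 34.122 = 72.572 kPa.
σ'_f = 72.572 ≤ σ'_p = 79.9 kPa, so the clay remains overconsolidated and only the recompression index applies:
S_c = C_r·H/(1+e₀)·log₁₀(σ'_f/σ'_0) = 0.033×4.4/1.62×log₁₀(72.572/38.45)
    = 0.089628 × 0.27587 = 0.02473 m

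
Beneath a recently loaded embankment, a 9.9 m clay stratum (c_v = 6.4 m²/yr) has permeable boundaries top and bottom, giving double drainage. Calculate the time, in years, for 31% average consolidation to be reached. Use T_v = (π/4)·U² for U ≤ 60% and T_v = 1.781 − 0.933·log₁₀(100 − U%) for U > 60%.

t ≈ 0.289 years

Drainage path length: H_d = H/2 = 4.95 m (double drainage).
U ≤ 60%: T_v = (π/4)·U² = (π/4)×0.31² = 0.075477.
t = T_v·H_d²/c_v = 0.075477×4.95²/6.4 = 0.289 years.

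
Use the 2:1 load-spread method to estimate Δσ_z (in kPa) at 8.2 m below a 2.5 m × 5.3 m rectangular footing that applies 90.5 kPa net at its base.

By the 2:1 method the load spreads at 1 horizontal : 2 vertical, so at depth z the loaded area has grown by z in each plan dimension:
Δσ = qBL/((B+z)(L+z)) = 90.5×2.5×5.3/((2.5+8.2)(5.3+8.2)) = 8.3013 kPa

Δσ_z ≈ 8.3 kPa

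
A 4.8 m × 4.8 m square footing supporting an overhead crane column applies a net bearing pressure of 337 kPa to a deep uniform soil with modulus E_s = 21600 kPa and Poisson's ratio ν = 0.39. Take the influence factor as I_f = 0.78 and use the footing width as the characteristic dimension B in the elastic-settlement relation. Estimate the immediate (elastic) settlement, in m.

S_e ≈ 0.0495 m

Immediate (elastic) settlement: S_e = q·B·(1−ν²)/E_s · I_f.
S_e = 337 × 4.8 × (1 − 0.39²) / 21600 × 0.78
    = 337 × 4.8 × 0.8479 / 21600 × 0.78
    = 0.04953 m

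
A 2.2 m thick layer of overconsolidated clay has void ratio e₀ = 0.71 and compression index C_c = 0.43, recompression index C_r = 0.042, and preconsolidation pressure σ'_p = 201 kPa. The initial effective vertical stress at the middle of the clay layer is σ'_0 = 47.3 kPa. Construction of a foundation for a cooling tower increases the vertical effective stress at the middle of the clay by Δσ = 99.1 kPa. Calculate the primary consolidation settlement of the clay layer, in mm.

Final effective stress: σ'_f = 47.3 + 99.1 = 146.4 kPa.
σ'_f = 146.4 ≤ σ'_p = 201 kPa, so the clay remains overconsolidated and only the recompression index applies:
S_c = C_r·H/(1+e₀)·log₁₀(σ'_f/σ'_0) = 0.042×2.2/1.71×log₁₀(146.4/47.3)
    = 0.054033 × 0.49068 = 0.02651 m

S_c ≈ 26.5 mm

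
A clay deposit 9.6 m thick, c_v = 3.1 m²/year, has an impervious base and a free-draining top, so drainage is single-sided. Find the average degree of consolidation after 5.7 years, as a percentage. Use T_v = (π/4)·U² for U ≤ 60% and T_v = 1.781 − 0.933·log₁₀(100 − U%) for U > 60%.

U ≈ 49.4 %

Drainage path length: H_d = H = 9.6 m (single drainage).
T_v = c_v·t/H_d² = 3.1×5.7/9.6² = 0.19173.
T_v = 0.19173 corresponds to the U ≤ 60% branch:
U = √(4T_v/π) = 0.4941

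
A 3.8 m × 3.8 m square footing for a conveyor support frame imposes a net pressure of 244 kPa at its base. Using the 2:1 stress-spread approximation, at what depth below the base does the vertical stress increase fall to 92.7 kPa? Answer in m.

z ≈ 2.37 m

2:1 spreading — at depth z the loaded area has grown by z in each plan dimension:
qB²/(B+z)² = Δσ_z ⇒ z = B(√(q/Δσ_z) − 1) = 3.8×(√(244/92.7) − 1) = 2.365 m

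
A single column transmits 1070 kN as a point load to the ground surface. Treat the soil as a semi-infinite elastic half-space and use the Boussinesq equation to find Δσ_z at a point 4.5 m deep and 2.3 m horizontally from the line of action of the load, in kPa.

Δσ_z ≈ 14.1 kPa

Boussinesq vertical stress below a point load on an elastic half-space:
Δσ_z = 3P/(2πz²) · [1 + (r/z)²]^(−5/2)
r/z = 2.3/4.5 = 0.51111; [1+(r/z)²]^(−5/2) = 0.55977.
Δσ_z = 3×1070/(2π×4.5²) × 0.55977 = 25.229 × 0.55977 = 14.12 kPa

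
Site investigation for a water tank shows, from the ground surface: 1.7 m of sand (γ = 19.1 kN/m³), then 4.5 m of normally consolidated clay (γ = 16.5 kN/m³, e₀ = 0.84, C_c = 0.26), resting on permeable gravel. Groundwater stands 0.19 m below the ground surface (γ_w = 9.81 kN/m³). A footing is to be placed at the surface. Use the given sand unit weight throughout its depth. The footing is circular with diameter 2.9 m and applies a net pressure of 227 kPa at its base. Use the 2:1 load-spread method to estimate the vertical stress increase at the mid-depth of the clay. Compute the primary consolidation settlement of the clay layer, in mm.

S_c ≈ 223 mm

Mid-depth of clay below the ground surface: z = 1.7 + 4.5/2 = 3.95 m.
Total vertical stress at mid-clay: σ_v = 19.1×1.7 + 16.5×2.25 = 69.595 kPa.
Pore pressure: u = 9.81×(3.95 − 0.19) = 36.886 kPa.
Initial effective stress: σ'_0 = σ_v − u = 69.595 − 36.886 = 32.709 kPa.
Stress increase at mid-clay by the 2:1 spreading method:
Δσ ≈ qD²/(D+z)² = 227×2.9²/(2.9+3.95)² = 40.686 kPa
Final effective stress: σ'_f = σ'_0 + Δσ = 32.709 + 40.686 = 73.395 kPa.
Normally consolidated clay, so the full stress increment lies on the virgin compression line:
S_c = C_c·H/(1+e₀)·log₁₀(σ'_f/σ'_0) = 0.26×4.5/(1+0.84)×log₁₀(73.395/32.709)
    = 0.63587 × 0.351 = 0.2232 m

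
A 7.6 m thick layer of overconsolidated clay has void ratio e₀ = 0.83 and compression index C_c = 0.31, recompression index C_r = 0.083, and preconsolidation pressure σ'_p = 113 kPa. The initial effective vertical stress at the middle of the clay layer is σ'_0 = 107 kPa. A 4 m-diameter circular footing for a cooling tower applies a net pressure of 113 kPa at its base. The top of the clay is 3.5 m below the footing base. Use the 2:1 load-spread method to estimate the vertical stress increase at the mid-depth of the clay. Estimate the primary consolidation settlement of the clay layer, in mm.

S_c ≈ 47.2 mm

Mid-depth of clay below the footing base: z = 3.5 + 7.6/2 = 7.3 m.
Stress increase at mid-clay by the 2:1 spreading method:
Δσ ≈ qD²/(D+z)² = 113×4²/(4+7.3)² = 14.159 kPa
Final effective stress: σ'_f = 107 + 14.159 = 121.16 kPa.
σ'_f = 121.16 > σ'_p = 113 kPa, so the stress path crosses the preconsolidation pressure — recompression up to σ'_p, then virgin compression beyond:
S_c = H/(1+e₀)·[C_r·log₁₀(σ'_p/σ'_0) + C_c·log₁₀(σ'_f/σ'_p)]
    = 7.6/1.83 × [0.083×log₁₀(113/107) + 0.31×log₁₀(121.16/113)]
    = 4.153 × [0.0019667 + 0.0093871] = 0.04715 m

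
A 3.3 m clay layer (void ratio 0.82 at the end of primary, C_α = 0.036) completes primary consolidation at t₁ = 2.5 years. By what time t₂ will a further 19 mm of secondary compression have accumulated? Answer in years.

t₂ ≈ 4.89 years

S_s = C_α·H/(1+e_p)·log₁₀(t₂/t₁) ⇒ log₁₀(t₂/t₁) = S_s·(1+e_p)/(C_α·H).
log₁₀(t₂/t₁) = 0.019 × (1+0.82) / (0.036×3.3) = 0.2911
t₂ = t₁ × 10^0.2911 = 2.5 × 1.955 = 4.887 years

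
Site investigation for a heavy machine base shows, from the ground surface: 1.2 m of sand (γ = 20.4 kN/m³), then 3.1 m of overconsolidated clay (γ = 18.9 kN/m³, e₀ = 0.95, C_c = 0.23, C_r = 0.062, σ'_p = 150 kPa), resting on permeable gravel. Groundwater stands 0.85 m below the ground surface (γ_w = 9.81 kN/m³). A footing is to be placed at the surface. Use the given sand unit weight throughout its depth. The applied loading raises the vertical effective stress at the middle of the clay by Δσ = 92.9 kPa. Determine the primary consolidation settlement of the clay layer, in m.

S_c ≈ 0.0554 m

Mid-depth of clay below the ground surface: z = 1.2 + 3.1/2 = 2.75 m.
Total vertical stress at mid-clay: σ_v = 20.4×1.2 + 18.9×1.55 = 53.775 kPa.
Pore pressure: u = 9.81×(2.75 − 0.85) = 18.639 kPa.
Initial effective stress: σ'_0 = σ_v − u = 53.775 − 18.639 = 35.136 kPa.
Final effective stress: σ'_f = 35.136 + 92.9 = 128.04 kPa.
σ'_f = 128.04 ≤ σ'_p = 150 kPa, so the clay remains overconsolidated and only the recompression index applies:
S_c = C_r·H/(1+e₀)·log₁₀(σ'_f/σ'_0) = 0.062×3.1/1.95×log₁₀(128.04/35.136)
    = 0.098561 × 0.56159 = 0.05535 m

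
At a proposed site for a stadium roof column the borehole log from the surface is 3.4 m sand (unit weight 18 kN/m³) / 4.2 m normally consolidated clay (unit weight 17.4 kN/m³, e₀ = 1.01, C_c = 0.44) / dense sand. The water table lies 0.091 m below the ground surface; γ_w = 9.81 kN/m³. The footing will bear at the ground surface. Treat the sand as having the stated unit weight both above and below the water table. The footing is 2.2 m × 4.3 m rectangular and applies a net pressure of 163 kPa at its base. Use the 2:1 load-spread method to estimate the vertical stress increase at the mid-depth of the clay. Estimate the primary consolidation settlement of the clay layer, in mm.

S_c ≈ 150 mm

Mid-depth of clay below the ground surface: z = 3.4 + 4.2/2 = 5.5 m.
Total vertical stress at mid-clay: σ_v = 18×3.4 + 17.4×2.1 = 97.74 kPa.
Pore pressure: u = 9.81×(5.5 − 0.091) = 53.062 kPa.
Initial effective stress: σ'_0 = σ_v − u = 97.74 − 53.062 = 44.678 kPa.
Stress increase at mid-clay by the 2:1 spreading method:
Δσ = qBL/((B+z)(L+z)) = 163×2.2×4.3/((2.2+5.5)(4.3+5.5)) = 20.434 kPa
Final effective stress: σ'_f = σ'_0 + Δσ = 44.678 + 20.434 = 65.112 kPa.
Normally consolidated clay, so the full stress increment lies on the virgin compression line:
S_c = C_c·H/(1+e₀)·log₁₀(σ'_f/σ'_0) = 0.44×4.2/(1+1.01)×log₁₀(65.112/44.678)
    = 0.9194 × 0.16357 = 0.1504 m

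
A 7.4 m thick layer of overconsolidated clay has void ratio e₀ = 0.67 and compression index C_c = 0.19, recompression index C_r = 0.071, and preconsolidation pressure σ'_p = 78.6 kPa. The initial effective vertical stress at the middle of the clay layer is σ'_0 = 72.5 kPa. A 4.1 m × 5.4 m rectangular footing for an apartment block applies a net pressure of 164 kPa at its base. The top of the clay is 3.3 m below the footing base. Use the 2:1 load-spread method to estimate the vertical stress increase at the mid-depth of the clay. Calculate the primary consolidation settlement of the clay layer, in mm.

S_c ≈ 95 mm

Mid-depth of clay below the footing base: z = 3.3 + 7.4/2 = 7 m.
Stress increase at mid-clay by the 2:1 spreading method:
Δσ = qBL/((B+z)(L+z)) = 164×4.1×5.4/((4.1+7)(5.4+7)) = 26.38 kPa
Final effective stress: σ'_f = 72.5 + 26.38 = 98.88 kPa.
σ'_f = 98.88 > σ'_p = 78.6 kPa, so the stress path crosses the preconsolidation pressure — recompression up to σ'_p, then virgin compression beyond:
S_c = H/(1+e₀)·[C_r·log₁₀(σ'_p/σ'_0) + C_c·log₁₀(σ'_f/σ'_p)]
    = 7.4/1.67 × [0.071×log₁₀(78.6/72.5) + 0.19×log₁₀(98.88/78.6)]
    = 4.4311 × [0.002491 + 0.01894] = 0.09496 m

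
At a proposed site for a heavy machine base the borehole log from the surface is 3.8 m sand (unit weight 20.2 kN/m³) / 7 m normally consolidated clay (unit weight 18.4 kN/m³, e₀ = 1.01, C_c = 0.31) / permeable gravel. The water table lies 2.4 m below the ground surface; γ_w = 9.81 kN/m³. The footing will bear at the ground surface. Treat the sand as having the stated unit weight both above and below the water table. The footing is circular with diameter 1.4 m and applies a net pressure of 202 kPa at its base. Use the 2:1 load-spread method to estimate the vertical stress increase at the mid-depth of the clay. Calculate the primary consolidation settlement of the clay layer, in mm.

Mid-depth of clay below the ground surface: z = 3.8 + 7/2 = 7.3 m.
Total vertical stress at mid-clay: σ_v = 20.2×3.8 + 18.4×3.5 = 141.16 kPa.
Pore pressure: u = 9.81×(7.3 − 2.4) = 48.069 kPa.
Initial effective stress: σ'_0 = σ_v − u = 141.16 − 48.069 = 93.091 kPa.
Stress increase at mid-clay by the 2:1 spreading method:
Δσ ≈ qD²/(D+z)² = 202×1.4²/(1.4+7.3)² = 5.2308 kPa
Final effective stress: σ'_f = σ'_0 + Δσ = 93.091 + 5.2308 = 98.322 kPa.
Normally consolidated clay, so the full stress increment lies on the virgin compression line:
S_c = C_c·H/(1+e₀)·log₁₀(σ'_f/σ'_0) = 0.31×7/(1+1.01)×log₁₀(98.322/93.091)
    = 1.0796 × 0.023743 = 0.02563 m

S_c ≈ 25.6 mm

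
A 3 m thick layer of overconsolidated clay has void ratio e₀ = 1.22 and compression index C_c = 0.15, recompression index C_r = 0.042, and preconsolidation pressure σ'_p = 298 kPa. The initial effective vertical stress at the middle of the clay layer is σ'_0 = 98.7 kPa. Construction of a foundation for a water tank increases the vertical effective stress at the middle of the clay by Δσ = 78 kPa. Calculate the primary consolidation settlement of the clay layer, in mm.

S_c ≈ 14.4 mm

Final effective stress: σ'_f = 98.7 + 78 = 176.7 kPa.
σ'_f = 176.7 ≤ σ'_p = 298 kPa, so the clay remains overconsolidated and only the recompression index applies:
S_c = C_r·H/(1+e₀)·log₁₀(σ'_f/σ'_0) = 0.042×3/2.22×log₁₀(176.7/98.7)
    = 0.056759 × 0.25292 = 0.01436 m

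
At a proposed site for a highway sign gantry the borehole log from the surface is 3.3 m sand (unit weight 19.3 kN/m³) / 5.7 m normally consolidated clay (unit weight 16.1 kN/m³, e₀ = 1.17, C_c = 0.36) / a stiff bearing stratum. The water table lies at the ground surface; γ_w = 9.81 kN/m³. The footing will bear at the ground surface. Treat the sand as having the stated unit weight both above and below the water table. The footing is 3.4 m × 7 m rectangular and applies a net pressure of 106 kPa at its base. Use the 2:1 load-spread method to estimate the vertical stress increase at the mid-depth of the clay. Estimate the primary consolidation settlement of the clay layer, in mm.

Mid-depth of clay below the ground surface: z = 3.3 + 5.7/2 = 6.15 m.
Total vertical stress at mid-clay: σ_v = 19.3×3.3 + 16.1×2.85 = 109.58 kPa.
Pore pressure: u = 9.81×(6.15 − 0) = 60.332 kPa.
Initial effective stress: σ'_0 = σ_v − u = 109.58 − 60.332 = 49.248 kPa.
Stress increase at mid-clay by the 2:1 spreading method:
Δσ = qBL/((B+z)(L+z)) = 106×3.4×7/((3.4+6.15)(7+6.15)) = 20.089 kPa
Final effective stress: σ'_f = σ'_0 + Δσ = 49.248 + 20.089 = 69.337 kPa.
Normally consolidated clay, so the full stress increment lies on the virgin compression line:
S_c = C_c·H/(1+e₀)·log₁₀(σ'_f/σ'_0) = 0.36×5.7/(1+1.17)×log₁₀(69.337/49.248)
    = 0.94562 × 0.14858 = 0.1405 m

S_c ≈ 141 mm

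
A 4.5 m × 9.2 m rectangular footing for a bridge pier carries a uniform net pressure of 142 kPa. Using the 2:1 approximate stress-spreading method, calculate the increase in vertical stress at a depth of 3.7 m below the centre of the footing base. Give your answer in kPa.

By the 2:1 method the load spreads at 1 horizontal : 2 vertical, so at depth z the loaded area has grown by z in each plan dimension:
Δσ = qBL/((B+z)(L+z)) = 142×4.5×9.2/((4.5+3.7)(9.2+3.7)) = 55.576 kPa

Δσ_z ≈ 55.6 kPa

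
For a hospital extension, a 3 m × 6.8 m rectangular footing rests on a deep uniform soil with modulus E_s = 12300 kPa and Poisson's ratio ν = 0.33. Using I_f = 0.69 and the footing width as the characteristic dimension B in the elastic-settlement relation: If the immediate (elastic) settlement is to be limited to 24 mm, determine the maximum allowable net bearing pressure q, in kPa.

q ≈ 160 kPa

S_e = q·B·(1−ν²)/E_s · I_f  ⇒  q = S_e·E_s / (B·(1−ν²)·I_f).
q = 0.024 × 12300 / (3 × 0.8911 × 0.69) = 160 kPa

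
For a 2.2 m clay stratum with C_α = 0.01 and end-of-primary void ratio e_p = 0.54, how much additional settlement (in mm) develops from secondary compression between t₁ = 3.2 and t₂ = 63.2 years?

S_s ≈ 18.5 mm

Secondary compression: S_s = C_α·H/(1+e_p)·log₁₀(t₂/t₁)
S_s = 0.01×2.2/(1+0.54)×log₁₀(63.2/3.2)
    = 0.01429 × 1.296 = 0.01851 m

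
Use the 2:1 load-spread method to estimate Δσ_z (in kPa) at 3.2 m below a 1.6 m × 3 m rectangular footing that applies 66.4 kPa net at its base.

Δσ_z ≈ 10.7 kPa

By the 2:1 method the load spreads at 1 horizontal : 2 vertical, so at depth z the loaded area has grown by z in each plan dimension:
Δσ = qBL/((B+z)(L+z)) = 66.4×1.6×3/((1.6+3.2)(3+3.2)) = 10.71 kPa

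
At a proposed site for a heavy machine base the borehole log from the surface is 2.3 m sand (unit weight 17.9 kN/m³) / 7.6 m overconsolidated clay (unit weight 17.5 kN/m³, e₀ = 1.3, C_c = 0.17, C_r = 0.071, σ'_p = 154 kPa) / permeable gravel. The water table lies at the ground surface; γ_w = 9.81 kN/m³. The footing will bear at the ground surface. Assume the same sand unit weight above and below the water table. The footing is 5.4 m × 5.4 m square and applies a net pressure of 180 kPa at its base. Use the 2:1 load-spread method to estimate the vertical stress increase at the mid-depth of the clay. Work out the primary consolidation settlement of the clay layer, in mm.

Mid-depth of clay below the ground surface: z = 2.3 + 7.6/2 = 6.1 m.
Total vertical stress at mid-clay: σ_v = 17.9×2.3 + 17.5×3.8 = 107.67 kPa.
Pore pressure: u = 9.81×(6.1 − 0) = 59.841 kPa.
Initial effective stress: σ'_0 = σ_v − u = 107.67 − 59.841 = 47.829 kPa.
Stress increase at mid-clay by the 2:1 spreading method:
Δσ = qBL/((B+z)(L+z)) = 180×5.4×5.4/((5.4+6.1)(5.4+6.1)) = 39.688 kPa
Final effective stress: σ'_f = 47.829 + 39.688 = 87.517 kPa.
σ'_f = 87.517 ≤ σ'_p = 154 kPa, so the clay remains overconsolidated and only the recompression index applies:
S_c = C_r·H/(1+e₀)·log₁₀(σ'_f/σ'_0) = 0.071×7.6/2.3×log₁₀(87.517/47.829)
    = 0.23461 × 0.2624 = 0.06156 m

S_c ≈ 61.6 mm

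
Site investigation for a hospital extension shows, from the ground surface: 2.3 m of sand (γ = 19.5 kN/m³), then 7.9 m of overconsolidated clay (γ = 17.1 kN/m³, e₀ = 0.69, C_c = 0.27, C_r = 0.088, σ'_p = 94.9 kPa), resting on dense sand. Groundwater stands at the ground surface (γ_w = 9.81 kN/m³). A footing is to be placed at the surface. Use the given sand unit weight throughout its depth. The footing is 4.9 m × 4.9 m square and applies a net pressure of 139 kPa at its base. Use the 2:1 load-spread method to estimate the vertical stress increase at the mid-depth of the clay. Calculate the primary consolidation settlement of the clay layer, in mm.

S_c ≈ 75.5 mm

Mid-depth of clay below the ground surface: z = 2.3 + 7.9/2 = 6.25 m.
Total vertical stress at mid-clay: σ_v = 19.5×2.3 + 17.1×3.95 = 112.39 kPa.
Pore pressure: u = 9.81×(6.25 − 0) = 61.312 kPa.
Initial effective stress: σ'_0 = σ_v − u = 112.39 − 61.312 = 51.078 kPa.
Stress increase at mid-clay by the 2:1 spreading method:
Δσ = qBL/((B+z)(L+z)) = 139×4.9×4.9/((4.9+6.25)(4.9+6.25)) = 26.845 kPa
Final effective stress: σ'_f = 51.078 + 26.845 = 77.923 kPa.
σ'_f = 77.923 ≤ σ'_p = 94.9 kPa, so the clay remains overconsolidated and only the recompression index applies:
S_c = C_r·H/(1+e₀)·log₁₀(σ'_f/σ'_0) = 0.088×7.9/1.69×log₁₀(77.923/51.078)
    = 0.41136 × 0.18343 = 0.07546 m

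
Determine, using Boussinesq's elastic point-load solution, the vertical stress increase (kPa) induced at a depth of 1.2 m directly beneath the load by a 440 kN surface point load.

Boussinesq vertical stress below a point load on an elastic half-space:
Δσ_z = 3P/(2πz²) · [1 + (r/z)²]^(−5/2)
r/z = 0/1.2 = 0; [1+(r/z)²]^(−5/2) = 1.
Δσ_z = 3×440/(2π×1.2²) × 1 = 145.89 × 1 = 145.9 kPa

Δσ_z ≈ 146 kPa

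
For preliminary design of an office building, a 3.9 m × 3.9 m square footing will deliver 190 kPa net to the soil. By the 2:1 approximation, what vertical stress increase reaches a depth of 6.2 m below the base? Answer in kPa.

Δσ_z ≈ 28.3 kPa

By the 2:1 method the load spreads at 1 horizontal : 2 vertical, so at depth z the loaded area has grown by z in each plan dimension:
Δσ = qBL/((B+z)(L+z)) = 190×3.9×3.9/((3.9+6.2)(3.9+6.2)) = 28.33 kPa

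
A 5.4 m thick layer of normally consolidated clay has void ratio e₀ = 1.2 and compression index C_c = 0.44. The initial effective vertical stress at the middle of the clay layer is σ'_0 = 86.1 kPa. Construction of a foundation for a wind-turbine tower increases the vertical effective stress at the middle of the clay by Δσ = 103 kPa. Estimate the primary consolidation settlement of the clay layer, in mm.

Final effective stress: σ'_f = σ'_0 + Δσ = 86.1 + 103 = 189.1 kPa.
Normally consolidated clay, so the full stress increment lies on the virgin compression line:
S_c = C_c·H/(1+e₀)·log₁₀(σ'_f/σ'_0) = 0.44×5.4/(1+1.2)×log₁₀(189.1/86.1)
    = 1.08 × 0.34169 = 0.369 m

S_c ≈ 369 mm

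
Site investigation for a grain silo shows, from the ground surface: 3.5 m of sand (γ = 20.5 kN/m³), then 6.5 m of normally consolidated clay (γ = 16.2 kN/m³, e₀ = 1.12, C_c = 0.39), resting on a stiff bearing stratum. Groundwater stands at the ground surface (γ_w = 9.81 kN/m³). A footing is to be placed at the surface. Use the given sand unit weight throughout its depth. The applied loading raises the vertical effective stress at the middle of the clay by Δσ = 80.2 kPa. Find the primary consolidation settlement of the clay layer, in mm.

Mid-depth of clay below the ground surface: z = 3.5 + 6.5/2 = 6.75 m.
Total vertical stress at mid-clay: σ_v = 20.5×3.5 + 16.2×3.25 = 124.4 kPa.
Pore pressure: u = 9.81×(6.75 − 0) = 66.218 kPa.
Initial effective stress: σ'_0 = σ_v − u = 124.4 − 66.218 = 58.182 kPa.
Final effective stress: σ'_f = σ'_0 + Δσ = 58.182 + 80.2 = 138.38 kPa.
Normally consolidated clay, so the full stress increment lies on the virgin compression line:
S_c = C_c·H/(1+e₀)·log₁₀(σ'_f/σ'_0) = 0.39×6.5/(1+1.12)×log₁₀(138.38/58.182)
    = 1.1958 × 0.37628 = 0.45 m

S_c ≈ 450 mm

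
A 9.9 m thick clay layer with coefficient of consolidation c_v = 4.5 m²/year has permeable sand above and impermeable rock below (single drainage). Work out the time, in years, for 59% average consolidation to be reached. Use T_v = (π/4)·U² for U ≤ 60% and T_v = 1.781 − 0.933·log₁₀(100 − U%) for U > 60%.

t ≈ 5.95 years

Drainage path length: H_d = H = 9.9 m (single drainage).
U ≤ 60%: T_v = (π/4)·U² = (π/4)×0.59² = 0.2734.
t = T_v·H_d²/c_v = 0.2734×9.9²/4.5 = 5.955 years.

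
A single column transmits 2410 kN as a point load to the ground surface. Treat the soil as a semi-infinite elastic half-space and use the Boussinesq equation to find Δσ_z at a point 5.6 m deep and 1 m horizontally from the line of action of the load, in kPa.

Boussinesq vertical stress below a point load on an elastic half-space:
Δσ_z = 3P/(2πz²) · [1 + (r/z)²]^(−5/2)
r/z = 1/5.6 = 0.17857; [1+(r/z)²]^(−5/2) = 0.92453.
Δσ_z = 3×2410/(2π×5.6²) × 0.92453 = 36.693 × 0.92453 = 33.92 kPa

Δσ_z ≈ 33.9 kPa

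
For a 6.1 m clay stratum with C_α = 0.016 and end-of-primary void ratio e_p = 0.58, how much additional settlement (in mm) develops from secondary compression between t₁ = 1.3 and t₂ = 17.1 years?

S_s ≈ 69.1 mm

Secondary compression: S_s = C_α·H/(1+e_p)·log₁₀(t₂/t₁)
S_s = 0.016×6.1/(1+0.58)×log₁₀(17.1/1.3)
    = 0.06177 × 1.119 = 0.06913 m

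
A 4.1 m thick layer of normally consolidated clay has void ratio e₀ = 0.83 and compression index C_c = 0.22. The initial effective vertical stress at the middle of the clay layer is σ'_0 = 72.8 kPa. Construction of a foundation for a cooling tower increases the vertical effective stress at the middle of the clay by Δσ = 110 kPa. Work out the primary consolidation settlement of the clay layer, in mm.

Final effective stress: σ'_f = σ'_0 + Δσ = 72.8 + 110 = 182.8 kPa.
Normally consolidated clay, so the full stress increment lies on the virgin compression line:
S_c = C_c·H/(1+e₀)·log₁₀(σ'_f/σ'_0) = 0.22×4.1/(1+0.83)×log₁₀(182.8/72.8)
    = 0.4929 × 0.39984 = 0.1971 m

S_c ≈ 197 mm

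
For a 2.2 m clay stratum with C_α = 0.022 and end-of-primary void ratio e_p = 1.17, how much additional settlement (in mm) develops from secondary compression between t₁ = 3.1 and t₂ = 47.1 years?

S_s ≈ 26.4 mm

Secondary compression: S_s = C_α·H/(1+e_p)·log₁₀(t₂/t₁)
S_s = 0.022×2.2/(1+1.17)×log₁₀(47.1/3.1)
    = 0.0223 × 1.182 = 0.02636 m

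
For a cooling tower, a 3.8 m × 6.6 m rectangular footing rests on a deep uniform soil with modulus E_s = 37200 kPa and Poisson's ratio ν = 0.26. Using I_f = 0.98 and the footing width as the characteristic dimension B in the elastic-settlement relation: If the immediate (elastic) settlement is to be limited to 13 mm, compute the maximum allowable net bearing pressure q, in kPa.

S_e = q·B·(1−ν²)/E_s · I_f  ⇒  q = S_e·E_s / (B·(1−ν²)·I_f).
q = 0.013 × 37200 / (3.8 × 0.9324 × 0.98) = 139.3 kPa

q ≈ 139 kPa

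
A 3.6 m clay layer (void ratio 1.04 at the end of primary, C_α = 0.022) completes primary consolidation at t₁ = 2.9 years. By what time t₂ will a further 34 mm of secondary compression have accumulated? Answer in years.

t₂ ≈ 21.8 years

S_s = C_α·H/(1+e_p)·log₁₀(t₂/t₁) ⇒ log₁₀(t₂/t₁) = S_s·(1+e_p)/(C_α·H).
log₁₀(t₂/t₁) = 0.034 × (1+1.04) / (0.022×3.6) = 0.8758
t₂ = t₁ × 10^0.8758 = 2.9 × 7.512 = 21.78 years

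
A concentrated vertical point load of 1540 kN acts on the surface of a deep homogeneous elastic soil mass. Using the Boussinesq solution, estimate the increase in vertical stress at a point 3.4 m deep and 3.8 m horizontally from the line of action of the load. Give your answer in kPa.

Δσ_z ≈ 8.38 kPa

Boussinesq vertical stress below a point load on an elastic half-space:
Δσ_z = 3P/(2πz²) · [1 + (r/z)²]^(−5/2)
r/z = 3.8/3.4 = 1.1176; [1+(r/z)²]^(−5/2) = 0.13181.
Δσ_z = 3×1540/(2π×3.4²) × 0.13181 = 63.607 × 0.13181 = 8.384 kPa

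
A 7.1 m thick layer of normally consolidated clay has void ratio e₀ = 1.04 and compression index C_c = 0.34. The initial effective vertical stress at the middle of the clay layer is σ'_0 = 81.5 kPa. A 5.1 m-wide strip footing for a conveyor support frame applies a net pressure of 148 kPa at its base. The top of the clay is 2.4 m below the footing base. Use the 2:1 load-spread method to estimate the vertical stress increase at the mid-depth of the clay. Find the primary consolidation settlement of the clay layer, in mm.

Mid-depth of clay below the footing base: z = 2.4 + 7.1/2 = 5.95 m.
Stress increase at mid-clay by the 2:1 spreading method:
Δσ = qB/(B+z) = 148×5.1/(5.1+5.95) = 68.308 kPa
Final effective stress: σ'_f = σ'_0 + Δσ = 81.5 + 68.308 = 149.81 kPa.
Normally consolidated clay, so the full stress increment lies on the virgin compression line:
S_c = C_c·H/(1+e₀)·log₁₀(σ'_f/σ'_0) = 0.34×7.1/(1+1.04)×log₁₀(149.81/81.5)
    = 1.1833 × 0.26438 = 0.3128 m

S_c ≈ 313 mm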